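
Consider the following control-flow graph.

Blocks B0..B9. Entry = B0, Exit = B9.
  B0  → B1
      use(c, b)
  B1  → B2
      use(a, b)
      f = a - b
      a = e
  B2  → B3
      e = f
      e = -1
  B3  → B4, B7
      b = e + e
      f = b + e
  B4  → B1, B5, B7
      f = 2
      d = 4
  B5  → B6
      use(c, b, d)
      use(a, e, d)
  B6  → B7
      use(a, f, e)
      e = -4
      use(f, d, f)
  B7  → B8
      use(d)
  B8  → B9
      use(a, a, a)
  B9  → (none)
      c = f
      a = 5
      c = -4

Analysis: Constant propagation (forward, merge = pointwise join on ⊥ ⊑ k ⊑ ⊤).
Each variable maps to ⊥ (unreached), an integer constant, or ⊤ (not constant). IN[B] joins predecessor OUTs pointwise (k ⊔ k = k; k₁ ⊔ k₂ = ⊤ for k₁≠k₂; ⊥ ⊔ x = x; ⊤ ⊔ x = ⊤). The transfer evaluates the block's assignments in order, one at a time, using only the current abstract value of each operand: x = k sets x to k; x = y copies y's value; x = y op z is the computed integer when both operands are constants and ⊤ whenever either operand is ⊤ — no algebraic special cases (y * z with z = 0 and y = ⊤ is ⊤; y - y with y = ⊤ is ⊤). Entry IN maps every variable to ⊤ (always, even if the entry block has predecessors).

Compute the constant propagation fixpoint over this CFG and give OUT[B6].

Answer: {a: ⊤, b: -2, c: ⊤, d: 4, e: -4, f: 2}

Trace:
Fixpoint table:
  B0:  IN=(all ⊤)  OUT=(all ⊤)
  B1:  IN=(all ⊤)  OUT=(all ⊤)
  B2:  IN=(all ⊤)  OUT={e:-1; rest ⊤}
  B3:  IN={e:-1; rest ⊤}  OUT={b:-2, e:-1, f:-3; rest ⊤}
  B4:  IN={b:-2, e:-1, f:-3; rest ⊤}  OUT={b:-2, d:4, e:-1, f:2; rest ⊤}
  B5:  IN={b:-2, d:4, e:-1, f:2; rest ⊤}  OUT={b:-2, d:4, e:-1, f:2; rest ⊤}
  B6:  IN={b:-2, d:4, e:-1, f:2; rest ⊤}  OUT={b:-2, d:4, e:-4, f:2; rest ⊤}
  B7:  IN={b:-2; rest ⊤}  OUT={b:-2; rest ⊤}
  B8:  IN={b:-2; rest ⊤}  OUT={b:-2; rest ⊤}
  B9:  IN={b:-2; rest ⊤}  OUT={a:5, b:-2, c:-4; rest ⊤}

Merge at B6: IN[B6] = OUT[B5] = {a: ⊤, b: -2, c: ⊤, d: 4, e: -1, f: 2}
Applying B6's transfer function to that IN value gives OUT[B6] (row B6 above).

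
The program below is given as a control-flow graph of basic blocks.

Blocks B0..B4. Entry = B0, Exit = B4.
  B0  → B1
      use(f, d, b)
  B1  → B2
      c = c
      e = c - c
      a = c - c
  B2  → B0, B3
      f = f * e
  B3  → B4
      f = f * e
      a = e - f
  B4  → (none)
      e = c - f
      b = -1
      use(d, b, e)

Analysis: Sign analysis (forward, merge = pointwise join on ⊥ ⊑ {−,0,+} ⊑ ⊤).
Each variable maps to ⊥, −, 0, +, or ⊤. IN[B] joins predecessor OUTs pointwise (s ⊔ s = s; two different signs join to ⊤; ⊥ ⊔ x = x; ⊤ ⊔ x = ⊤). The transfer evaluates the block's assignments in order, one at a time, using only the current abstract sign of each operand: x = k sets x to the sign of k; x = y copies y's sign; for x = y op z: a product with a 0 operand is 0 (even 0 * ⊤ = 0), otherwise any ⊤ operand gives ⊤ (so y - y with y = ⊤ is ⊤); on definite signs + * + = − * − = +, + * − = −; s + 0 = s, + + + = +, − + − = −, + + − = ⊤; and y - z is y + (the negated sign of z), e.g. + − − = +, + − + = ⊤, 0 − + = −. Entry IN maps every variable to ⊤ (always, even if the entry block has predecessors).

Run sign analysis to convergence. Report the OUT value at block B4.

Fixpoint table:
  B0:   IN=(all ⊤)   OUT=(all ⊤)
  B1:   IN=(all ⊤)   OUT=(all ⊤)
  B2:   IN=(all ⊤)   OUT=(all ⊤)
  B3:   IN=(all ⊤)   OUT=(all ⊤)
  B4:   IN=(all ⊤)   OUT={b:-; rest ⊤}

Merge at B4: IN[B4] = OUT[B3] = {a: ⊤, b: ⊤, c: ⊤, d: ⊤, e: ⊤, f: ⊤}
Applying B4's transfer function to that IN value gives OUT[B4] (row B4 above).

Answer: {a: ⊤, b: -, c: ⊤, d: ⊤, e: ⊤, f: ⊤}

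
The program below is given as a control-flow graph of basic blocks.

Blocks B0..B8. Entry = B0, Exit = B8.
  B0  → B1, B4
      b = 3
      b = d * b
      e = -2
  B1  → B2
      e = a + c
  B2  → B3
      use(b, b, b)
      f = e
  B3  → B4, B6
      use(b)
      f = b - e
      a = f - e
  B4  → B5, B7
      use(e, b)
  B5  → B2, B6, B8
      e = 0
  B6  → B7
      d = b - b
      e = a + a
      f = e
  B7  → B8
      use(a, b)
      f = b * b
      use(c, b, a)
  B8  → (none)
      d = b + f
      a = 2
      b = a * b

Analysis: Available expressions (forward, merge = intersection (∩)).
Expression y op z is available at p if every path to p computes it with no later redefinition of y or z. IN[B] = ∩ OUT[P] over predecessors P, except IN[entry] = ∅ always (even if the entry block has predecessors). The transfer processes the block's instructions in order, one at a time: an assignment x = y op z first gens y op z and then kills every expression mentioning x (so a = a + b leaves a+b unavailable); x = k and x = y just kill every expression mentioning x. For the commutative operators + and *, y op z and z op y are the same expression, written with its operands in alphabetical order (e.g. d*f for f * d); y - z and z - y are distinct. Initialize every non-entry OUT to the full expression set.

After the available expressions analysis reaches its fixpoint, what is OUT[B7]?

Fixpoint table:
  B0:  IN={}  OUT={}
  B1:  IN={}  OUT={a+c}
  B2:  IN={}  OUT={}
  B3:  IN={}  OUT={b-e, f-e}
  B4:  IN={}  OUT={}
  B5:  IN={}  OUT={}
  B6:  IN={}  OUT={a+a, b-b}
  B7:  IN={}  OUT={b*b}
  B8:  IN={}  OUT={}

Merge at B7: IN[B7] = OUT[B4] ∩ OUT[B6] = {}
Applying B7's transfer function to that IN value gives OUT[B7] (row B7 above).

Answer: {b*b}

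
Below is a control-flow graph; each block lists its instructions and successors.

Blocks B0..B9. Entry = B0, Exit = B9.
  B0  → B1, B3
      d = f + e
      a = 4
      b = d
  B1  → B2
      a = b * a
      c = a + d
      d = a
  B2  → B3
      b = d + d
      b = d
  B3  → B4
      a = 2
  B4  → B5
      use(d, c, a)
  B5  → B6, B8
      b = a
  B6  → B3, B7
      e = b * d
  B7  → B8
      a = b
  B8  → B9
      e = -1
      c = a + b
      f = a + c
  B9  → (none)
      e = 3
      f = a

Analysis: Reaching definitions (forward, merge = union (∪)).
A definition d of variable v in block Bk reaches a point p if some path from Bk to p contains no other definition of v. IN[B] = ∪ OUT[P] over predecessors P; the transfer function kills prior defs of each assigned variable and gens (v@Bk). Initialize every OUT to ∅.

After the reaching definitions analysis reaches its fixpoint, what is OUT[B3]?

Per-block solution:
  B0:  IN={}  OUT={a@B0, b@B0, d@B0}
  B1:  IN={a@B0, b@B0, d@B0}  OUT={a@B1, b@B0, c@B1, d@B1}
  B2:  IN={a@B1, b@B0, c@B1, d@B1}  OUT={a@B1, b@B2, c@B1, d@B1}
  B3:  IN={a@B0, a@B1, a@B3, b@B0, b@B2, b@B5, c@B1, d@B0, d@B1, e@B6}  OUT={a@B3, b@B0, b@B2, b@B5, c@B1, d@B0, d@B1, e@B6}
  B4:  IN={a@B3, b@B0, b@B2, b@B5, c@B1, d@B0, d@B1, e@B6}  OUT={a@B3, b@B0, b@B2, b@B5, c@B1, d@B0, d@B1, e@B6}
  B5:  IN={a@B3, b@B0, b@B2, b@B5, c@B1, d@B0, d@B1, e@B6}  OUT={a@B3, b@B5, c@B1, d@B0, d@B1, e@B6}
  B6:  IN={a@B3, b@B5, c@B1, d@B0, d@B1, e@B6}  OUT={a@B3, b@B5, c@B1, d@B0, d@B1, e@B6}
  B7:  IN={a@B3, b@B5, c@B1, d@B0, d@B1, e@B6}  OUT={a@B7, b@B5, c@B1, d@B0, d@B1, e@B6}
  B8:  IN={a@B3, a@B7, b@B5, c@B1, d@B0, d@B1, e@B6}  OUT={a@B3, a@B7, b@B5, c@B8, d@B0, d@B1, e@B8, f@B8}
  B9:  IN={a@B3, a@B7, b@B5, c@B8, d@B0, d@B1, e@B8, f@B8}  OUT={a@B3, a@B7, b@B5, c@B8, d@B0, d@B1, e@B9, f@B9}

Merge at B3: IN[B3] = OUT[B0] ⊔ OUT[B2] ⊔ OUT[B6] = {a@B0, a@B1, a@B3, b@B0, b@B2, b@B5, c@B1, d@B0, d@B1, e@B6}
Applying B3's transfer function to that IN value gives OUT[B3] (row B3 above).

Answer: {a@B3, b@B0, b@B2, b@B5, c@B1, d@B0, d@B1, e@B6}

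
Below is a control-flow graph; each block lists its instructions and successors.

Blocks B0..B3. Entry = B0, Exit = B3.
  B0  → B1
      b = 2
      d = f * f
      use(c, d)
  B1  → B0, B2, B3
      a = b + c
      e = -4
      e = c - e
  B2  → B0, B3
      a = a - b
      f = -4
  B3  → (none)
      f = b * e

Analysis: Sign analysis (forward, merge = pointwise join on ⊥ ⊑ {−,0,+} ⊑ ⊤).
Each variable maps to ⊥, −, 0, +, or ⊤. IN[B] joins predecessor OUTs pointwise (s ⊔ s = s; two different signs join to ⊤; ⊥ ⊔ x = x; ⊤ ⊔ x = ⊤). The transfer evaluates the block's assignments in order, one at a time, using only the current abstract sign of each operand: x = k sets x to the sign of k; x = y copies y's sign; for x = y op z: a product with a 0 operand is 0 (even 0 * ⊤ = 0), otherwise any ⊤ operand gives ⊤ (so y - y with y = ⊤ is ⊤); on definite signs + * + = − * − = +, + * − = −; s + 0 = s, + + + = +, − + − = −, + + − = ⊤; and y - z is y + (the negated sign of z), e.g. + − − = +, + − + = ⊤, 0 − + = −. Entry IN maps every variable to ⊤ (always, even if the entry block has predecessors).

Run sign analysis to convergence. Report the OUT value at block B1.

Answer: {a: ⊤, b: +, c: ⊤, d: ⊤, e: ⊤, f: ⊤}

Derivation:
Converged values:
  B0:   IN=(all ⊤)   OUT={b:+; rest ⊤}
  B1:   IN={b:+; rest ⊤}   OUT={b:+; rest ⊤}
  B2:   IN={b:+; rest ⊤}   OUT={b:+, f:-; rest ⊤}
  B3:   IN={b:+; rest ⊤}   OUT={b:+; rest ⊤}

Merge at B1: IN[B1] = OUT[B0] = {a: ⊤, b: +, c: ⊤, d: ⊤, e: ⊤, f: ⊤}
Applying B1's transfer function to that IN value gives OUT[B1] (row B1 above).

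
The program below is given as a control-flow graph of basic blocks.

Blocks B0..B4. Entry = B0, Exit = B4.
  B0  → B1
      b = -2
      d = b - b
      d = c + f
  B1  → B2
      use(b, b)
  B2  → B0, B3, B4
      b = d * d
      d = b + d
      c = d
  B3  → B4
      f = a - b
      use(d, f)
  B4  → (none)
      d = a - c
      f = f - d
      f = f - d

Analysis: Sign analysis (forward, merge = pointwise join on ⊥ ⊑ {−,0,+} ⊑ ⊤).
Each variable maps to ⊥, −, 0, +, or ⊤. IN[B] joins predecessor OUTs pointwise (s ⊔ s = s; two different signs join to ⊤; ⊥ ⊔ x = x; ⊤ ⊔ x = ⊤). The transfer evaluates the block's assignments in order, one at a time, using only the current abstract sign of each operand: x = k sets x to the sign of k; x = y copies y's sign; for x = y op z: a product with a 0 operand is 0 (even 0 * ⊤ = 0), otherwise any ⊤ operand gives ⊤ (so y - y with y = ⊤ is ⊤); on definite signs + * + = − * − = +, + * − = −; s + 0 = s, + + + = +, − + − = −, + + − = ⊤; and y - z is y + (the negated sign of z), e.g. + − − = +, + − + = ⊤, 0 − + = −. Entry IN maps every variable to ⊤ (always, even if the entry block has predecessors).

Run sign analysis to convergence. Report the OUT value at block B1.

Answer: {a: ⊤, b: -, c: ⊤, d: ⊤, e: ⊤, f: ⊤}

Working:
Converged values:
  B0:   IN=(all ⊤)   OUT={b:-; rest ⊤}
  B1:   IN={b:-; rest ⊤}   OUT={b:-; rest ⊤}
  B2:   IN={b:-; rest ⊤}   OUT=(all ⊤)
  B3:   IN=(all ⊤)   OUT=(all ⊤)
  B4:   IN=(all ⊤)   OUT=(all ⊤)

Merge at B1: IN[B1] = OUT[B0] = {a: ⊤, b: -, c: ⊤, d: ⊤, e: ⊤, f: ⊤}
Applying B1's transfer function to that IN value gives OUT[B1] (row B1 above).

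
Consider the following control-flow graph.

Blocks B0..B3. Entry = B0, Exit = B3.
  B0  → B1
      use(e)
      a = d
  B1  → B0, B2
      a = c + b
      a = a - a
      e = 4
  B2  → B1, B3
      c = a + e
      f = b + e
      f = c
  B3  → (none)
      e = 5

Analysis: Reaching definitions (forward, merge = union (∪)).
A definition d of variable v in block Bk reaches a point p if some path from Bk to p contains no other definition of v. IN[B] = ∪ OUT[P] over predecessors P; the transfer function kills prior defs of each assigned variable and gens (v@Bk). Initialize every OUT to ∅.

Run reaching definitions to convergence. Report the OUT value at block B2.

Per-block solution:
  B0:  IN={a@B1, c@B2, e@B1, f@B2}  OUT={a@B0, c@B2, e@B1, f@B2}
  B1:  IN={a@B0, a@B1, c@B2, e@B1, f@B2}  OUT={a@B1, c@B2, e@B1, f@B2}
  B2:  IN={a@B1, c@B2, e@B1, f@B2}  OUT={a@B1, c@B2, e@B1, f@B2}
  B3:  IN={a@B1, c@B2, e@B1, f@B2}  OUT={a@B1, c@B2, e@B3, f@B2}

Merge at B2: IN[B2] = OUT[B1] = {a@B1, c@B2, e@B1, f@B2}
Applying B2's transfer function to that IN value gives OUT[B2] (row B2 above).

Answer: {a@B1, c@B2, e@B1, f@B2}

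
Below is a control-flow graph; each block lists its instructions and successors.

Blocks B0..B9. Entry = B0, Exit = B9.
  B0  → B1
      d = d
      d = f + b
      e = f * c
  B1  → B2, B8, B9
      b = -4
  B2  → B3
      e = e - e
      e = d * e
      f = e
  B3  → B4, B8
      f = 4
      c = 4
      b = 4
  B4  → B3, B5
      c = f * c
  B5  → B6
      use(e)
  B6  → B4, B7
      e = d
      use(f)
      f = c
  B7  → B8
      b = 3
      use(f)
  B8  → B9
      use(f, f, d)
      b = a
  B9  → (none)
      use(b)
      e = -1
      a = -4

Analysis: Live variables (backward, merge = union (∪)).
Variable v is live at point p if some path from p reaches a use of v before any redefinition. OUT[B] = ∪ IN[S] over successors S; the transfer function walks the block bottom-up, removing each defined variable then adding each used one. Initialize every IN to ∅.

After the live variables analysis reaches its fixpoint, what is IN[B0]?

Answer: {a, b, c, d, f}

Trace:
Fixpoint table:
  B0:   IN={a, b, c, d, f}   OUT={a, d, e, f}
  B1:   IN={a, d, e, f}   OUT={a, b, d, e, f}
  B2:   IN={a, d, e}   OUT={a, d, e}
  B3:   IN={a, d, e}   OUT={a, c, d, e, f}
  B4:   IN={a, c, d, e, f}   OUT={a, c, d, e, f}
  B5:   IN={a, c, d, e, f}   OUT={a, c, d, f}
  B6:   IN={a, c, d, f}   OUT={a, c, d, e, f}
  B7:   IN={a, d, f}   OUT={a, d, f}
  B8:   IN={a, d, f}   OUT={b}
  B9:   IN={b}   OUT={}

Merge at B0: OUT[B0] = IN[B1] = {a, d, e, f}
Applying B0's transfer function to that OUT value gives IN[B0] (row B0 above).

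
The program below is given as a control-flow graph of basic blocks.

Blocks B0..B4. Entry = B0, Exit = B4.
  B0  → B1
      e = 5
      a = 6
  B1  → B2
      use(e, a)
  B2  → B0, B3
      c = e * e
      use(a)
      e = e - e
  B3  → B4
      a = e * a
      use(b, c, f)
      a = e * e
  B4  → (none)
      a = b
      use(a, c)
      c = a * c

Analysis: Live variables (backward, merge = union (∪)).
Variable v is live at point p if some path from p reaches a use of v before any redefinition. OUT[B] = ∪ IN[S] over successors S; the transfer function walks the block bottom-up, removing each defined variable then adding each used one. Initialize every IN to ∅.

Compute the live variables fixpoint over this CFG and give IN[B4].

Fixpoint table:
  B0: | IN={b, f} | OUT={a, b, e, f}
  B1: | IN={a, b, e, f} | OUT={a, b, e, f}
  B2: | IN={a, b, e, f} | OUT={a, b, c, e, f}
  B3: | IN={a, b, c, e, f} | OUT={b, c}
  B4: | IN={b, c} | OUT={}

B4 is the boundary node: OUT[B4] = {}
Applying B4's transfer function to that OUT value gives IN[B4] (row B4 above).

Answer: {b, c}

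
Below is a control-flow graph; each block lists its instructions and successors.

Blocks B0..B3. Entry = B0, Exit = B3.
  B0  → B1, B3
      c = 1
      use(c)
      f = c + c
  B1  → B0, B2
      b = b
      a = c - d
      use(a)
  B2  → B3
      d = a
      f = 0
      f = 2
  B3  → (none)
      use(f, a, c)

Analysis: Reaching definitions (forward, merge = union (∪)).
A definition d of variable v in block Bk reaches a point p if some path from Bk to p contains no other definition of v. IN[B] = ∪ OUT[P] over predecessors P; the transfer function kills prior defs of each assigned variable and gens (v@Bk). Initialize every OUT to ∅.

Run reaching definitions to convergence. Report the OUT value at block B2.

Answer: {a@B1, b@B1, c@B0, d@B2, f@B2}

Derivation:
Converged values:
  B0: | IN={a@B1, b@B1, c@B0, f@B0} | OUT={a@B1, b@B1, c@B0, f@B0}
  B1: | IN={a@B1, b@B1, c@B0, f@B0} | OUT={a@B1, b@B1, c@B0, f@B0}
  B2: | IN={a@B1, b@B1, c@B0, f@B0} | OUT={a@B1, b@B1, c@B0, d@B2, f@B2}
  B3: | IN={a@B1, b@B1, c@B0, d@B2, f@B0, f@B2} | OUT={a@B1, b@B1, c@B0, d@B2, f@B0, f@B2}

Merge at B2: IN[B2] = OUT[B1] = {a@B1, b@B1, c@B0, f@B0}
Applying B2's transfer function to that IN value gives OUT[B2] (row B2 above).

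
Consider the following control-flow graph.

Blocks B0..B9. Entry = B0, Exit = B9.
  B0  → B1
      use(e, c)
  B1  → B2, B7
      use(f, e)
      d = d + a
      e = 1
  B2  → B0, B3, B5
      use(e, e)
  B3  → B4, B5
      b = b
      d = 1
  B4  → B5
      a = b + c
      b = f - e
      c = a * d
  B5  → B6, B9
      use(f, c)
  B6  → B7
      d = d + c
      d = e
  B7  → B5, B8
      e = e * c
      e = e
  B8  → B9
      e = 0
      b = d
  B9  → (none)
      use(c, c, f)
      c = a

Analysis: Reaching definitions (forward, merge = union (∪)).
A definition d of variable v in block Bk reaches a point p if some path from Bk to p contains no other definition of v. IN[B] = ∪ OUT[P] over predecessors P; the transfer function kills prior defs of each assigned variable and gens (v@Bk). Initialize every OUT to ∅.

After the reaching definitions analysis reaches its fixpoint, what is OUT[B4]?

Answer: {a@B4, b@B4, c@B4, d@B3, e@B1}

Trace:
Per-block solution:
  B0:   IN={d@B1, e@B1}   OUT={d@B1, e@B1}
  B1:   IN={d@B1, e@B1}   OUT={d@B1, e@B1}
  B2:   IN={d@B1, e@B1}   OUT={d@B1, e@B1}
  B3:   IN={d@B1, e@B1}   OUT={b@B3, d@B3, e@B1}
  B4:   IN={b@B3, d@B3, e@B1}   OUT={a@B4, b@B4, c@B4, d@B3, e@B1}
  B5:   IN={a@B4, b@B3, b@B4, c@B4, d@B1, d@B3, d@B6, e@B1, e@B7}   OUT={a@B4, b@B3, b@B4, c@B4, d@B1, d@B3, d@B6, e@B1, e@B7}
  B6:   IN={a@B4, b@B3, b@B4, c@B4, d@B1, d@B3, d@B6, e@B1, e@B7}   OUT={a@B4, b@B3, b@B4, c@B4, d@B6, e@B1, e@B7}
  B7:   IN={a@B4, b@B3, b@B4, c@B4, d@B1, d@B6, e@B1, e@B7}   OUT={a@B4, b@B3, b@B4, c@B4, d@B1, d@B6, e@B7}
  B8:   IN={a@B4, b@B3, b@B4, c@B4, d@B1, d@B6, e@B7}   OUT={a@B4, b@B8, c@B4, d@B1, d@B6, e@B8}
  B9:   IN={a@B4, b@B3, b@B4, b@B8, c@B4, d@B1, d@B3, d@B6, e@B1, e@B7, e@B8}   OUT={a@B4, b@B3, b@B4, b@B8, c@B9, d@B1, d@B3, d@B6, e@B1, e@B7, e@B8}

Merge at B4: IN[B4] = OUT[B3] = {b@B3, d@B3, e@B1}
Applying B4's transfer function to that IN value gives OUT[B4] (row B4 above).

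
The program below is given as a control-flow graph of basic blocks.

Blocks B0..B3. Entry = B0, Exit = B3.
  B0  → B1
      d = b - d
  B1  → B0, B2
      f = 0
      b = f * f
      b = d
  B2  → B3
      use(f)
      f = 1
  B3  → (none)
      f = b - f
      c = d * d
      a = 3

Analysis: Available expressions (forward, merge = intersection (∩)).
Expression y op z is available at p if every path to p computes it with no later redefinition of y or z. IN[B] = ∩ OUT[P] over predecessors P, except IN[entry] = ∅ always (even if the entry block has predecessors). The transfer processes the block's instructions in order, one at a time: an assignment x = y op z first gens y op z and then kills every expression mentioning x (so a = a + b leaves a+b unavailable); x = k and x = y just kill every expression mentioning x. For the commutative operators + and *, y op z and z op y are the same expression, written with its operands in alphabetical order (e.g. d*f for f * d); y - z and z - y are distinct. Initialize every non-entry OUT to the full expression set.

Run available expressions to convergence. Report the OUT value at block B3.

Fixpoint table:
  B0:   IN={}   OUT={}
  B1:   IN={}   OUT={f*f}
  B2:   IN={f*f}   OUT={}
  B3:   IN={}   OUT={d*d}

Merge at B3: IN[B3] = OUT[B2] = {}
Applying B3's transfer function to that IN value gives OUT[B3] (row B3 above).

Answer: {d*d}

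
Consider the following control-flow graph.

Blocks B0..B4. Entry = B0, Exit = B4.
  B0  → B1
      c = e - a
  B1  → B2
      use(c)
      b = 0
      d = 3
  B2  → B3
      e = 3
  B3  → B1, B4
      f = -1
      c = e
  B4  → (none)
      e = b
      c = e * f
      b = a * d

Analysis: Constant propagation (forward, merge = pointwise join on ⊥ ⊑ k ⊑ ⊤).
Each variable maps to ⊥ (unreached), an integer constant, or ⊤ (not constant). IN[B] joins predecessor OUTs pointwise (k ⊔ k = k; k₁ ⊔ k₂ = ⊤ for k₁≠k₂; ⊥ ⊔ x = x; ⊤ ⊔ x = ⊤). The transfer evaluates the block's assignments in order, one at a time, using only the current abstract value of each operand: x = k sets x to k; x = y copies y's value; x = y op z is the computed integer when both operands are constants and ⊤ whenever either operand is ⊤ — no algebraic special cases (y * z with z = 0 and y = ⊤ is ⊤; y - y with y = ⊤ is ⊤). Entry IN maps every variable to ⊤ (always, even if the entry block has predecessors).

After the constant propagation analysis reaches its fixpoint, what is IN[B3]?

Answer: {a: ⊤, b: 0, c: ⊤, d: 3, e: 3, f: ⊤}

Derivation:
Fixpoint table:
  B0:   IN=(all ⊤)   OUT=(all ⊤)
  B1:   IN=(all ⊤)   OUT={b:0, d:3; rest ⊤}
  B2:   IN={b:0, d:3; rest ⊤}   OUT={b:0, d:3, e:3; rest ⊤}
  B3:   IN={b:0, d:3, e:3; rest ⊤}   OUT={b:0, c:3, d:3, e:3, f:-1; rest ⊤}
  B4:   IN={b:0, c:3, d:3, e:3, f:-1; rest ⊤}   OUT={c:0, d:3, e:0, f:-1; rest ⊤}

Merge at B3: IN[B3] = OUT[B2] = {a: ⊤, b: 0, c: ⊤, d: 3, e: 3, f: ⊤}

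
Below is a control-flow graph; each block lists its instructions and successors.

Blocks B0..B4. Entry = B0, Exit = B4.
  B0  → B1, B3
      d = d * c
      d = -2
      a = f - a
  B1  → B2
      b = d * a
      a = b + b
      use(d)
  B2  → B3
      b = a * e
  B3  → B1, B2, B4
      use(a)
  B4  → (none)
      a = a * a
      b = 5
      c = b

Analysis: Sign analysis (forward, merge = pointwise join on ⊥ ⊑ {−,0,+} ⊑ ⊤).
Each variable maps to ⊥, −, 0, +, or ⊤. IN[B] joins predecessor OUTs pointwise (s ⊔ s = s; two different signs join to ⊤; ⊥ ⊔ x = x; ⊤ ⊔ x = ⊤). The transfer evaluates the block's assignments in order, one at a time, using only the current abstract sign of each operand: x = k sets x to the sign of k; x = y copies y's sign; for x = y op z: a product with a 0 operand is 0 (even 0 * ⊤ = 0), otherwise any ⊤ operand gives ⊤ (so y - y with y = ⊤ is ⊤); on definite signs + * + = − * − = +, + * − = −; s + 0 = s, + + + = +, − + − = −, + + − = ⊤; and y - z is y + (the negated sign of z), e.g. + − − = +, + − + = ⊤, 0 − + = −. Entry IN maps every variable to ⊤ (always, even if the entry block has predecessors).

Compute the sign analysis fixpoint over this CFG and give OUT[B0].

Answer: {a: ⊤, b: ⊤, c: ⊤, d: -, e: ⊤, f: ⊤}

Trace:
Per-block solution:
  B0:   IN=(all ⊤)   OUT={d:-; rest ⊤}
  B1:   IN={d:-; rest ⊤}   OUT={d:-; rest ⊤}
  B2:   IN={d:-; rest ⊤}   OUT={d:-; rest ⊤}
  B3:   IN={d:-; rest ⊤}   OUT={d:-; rest ⊤}
  B4:   IN={d:-; rest ⊤}   OUT={b:+, c:+, d:-; rest ⊤}

B0 is the boundary node: IN[B0] = {a: ⊤, b: ⊤, c: ⊤, d: ⊤, e: ⊤, f: ⊤}
Applying B0's transfer function to that IN value gives OUT[B0] (row B0 above).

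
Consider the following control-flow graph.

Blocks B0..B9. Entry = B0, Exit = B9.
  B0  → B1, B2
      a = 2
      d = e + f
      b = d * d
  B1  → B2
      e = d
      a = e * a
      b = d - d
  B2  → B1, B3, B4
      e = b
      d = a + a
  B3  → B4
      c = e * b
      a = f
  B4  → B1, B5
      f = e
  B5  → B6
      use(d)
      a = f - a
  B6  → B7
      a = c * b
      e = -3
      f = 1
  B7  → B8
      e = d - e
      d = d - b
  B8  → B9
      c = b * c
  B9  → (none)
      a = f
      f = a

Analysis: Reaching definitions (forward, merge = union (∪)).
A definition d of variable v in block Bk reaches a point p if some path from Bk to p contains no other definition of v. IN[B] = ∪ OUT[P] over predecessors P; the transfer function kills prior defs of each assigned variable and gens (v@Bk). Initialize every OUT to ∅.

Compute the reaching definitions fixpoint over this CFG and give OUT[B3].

Converged values:
  B0: | IN={} | OUT={a@B0, b@B0, d@B0}
  B1: | IN={a@B0, a@B1, a@B3, b@B0, b@B1, c@B3, d@B0, d@B2, e@B2, f@B4} | OUT={a@B1, b@B1, c@B3, d@B0, d@B2, e@B1, f@B4}
  B2: | IN={a@B0, a@B1, b@B0, b@B1, c@B3, d@B0, d@B2, e@B1, f@B4} | OUT={a@B0, a@B1, b@B0, b@B1, c@B3, d@B2, e@B2, f@B4}
  B3: | IN={a@B0, a@B1, b@B0, b@B1, c@B3, d@B2, e@B2, f@B4} | OUT={a@B3, b@B0, b@B1, c@B3, d@B2, e@B2, f@B4}
  B4: | IN={a@B0, a@B1, a@B3, b@B0, b@B1, c@B3, d@B2, e@B2, f@B4} | OUT={a@B0, a@B1, a@B3, b@B0, b@B1, c@B3, d@B2, e@B2, f@B4}
  B5: | IN={a@B0, a@B1, a@B3, b@B0, b@B1, c@B3, d@B2, e@B2, f@B4} | OUT={a@B5, b@B0, b@B1, c@B3, d@B2, e@B2, f@B4}
  B6: | IN={a@B5, b@B0, b@B1, c@B3, d@B2, e@B2, f@B4} | OUT={a@B6, b@B0, b@B1, c@B3, d@B2, e@B6, f@B6}
  B7: | IN={a@B6, b@B0, b@B1, c@B3, d@B2, e@B6, f@B6} | OUT={a@B6, b@B0, b@B1, c@B3, d@B7, e@B7, f@B6}
  B8: | IN={a@B6, b@B0, b@B1, c@B3, d@B7, e@B7, f@B6} | OUT={a@B6, b@B0, b@B1, c@B8, d@B7, e@B7, f@B6}
  B9: | IN={a@B6, b@B0, b@B1, c@B8, d@B7, e@B7, f@B6} | OUT={a@B9, b@B0, b@B1, c@B8, d@B7, e@B7, f@B9}

Merge at B3: IN[B3] = OUT[B2] = {a@B0, a@B1, b@B0, b@B1, c@B3, d@B2, e@B2, f@B4}
Applying B3's transfer function to that IN value gives OUT[B3] (row B3 above).

Answer: {a@B3, b@B0, b@B1, c@B3, d@B2, e@B2, f@B4}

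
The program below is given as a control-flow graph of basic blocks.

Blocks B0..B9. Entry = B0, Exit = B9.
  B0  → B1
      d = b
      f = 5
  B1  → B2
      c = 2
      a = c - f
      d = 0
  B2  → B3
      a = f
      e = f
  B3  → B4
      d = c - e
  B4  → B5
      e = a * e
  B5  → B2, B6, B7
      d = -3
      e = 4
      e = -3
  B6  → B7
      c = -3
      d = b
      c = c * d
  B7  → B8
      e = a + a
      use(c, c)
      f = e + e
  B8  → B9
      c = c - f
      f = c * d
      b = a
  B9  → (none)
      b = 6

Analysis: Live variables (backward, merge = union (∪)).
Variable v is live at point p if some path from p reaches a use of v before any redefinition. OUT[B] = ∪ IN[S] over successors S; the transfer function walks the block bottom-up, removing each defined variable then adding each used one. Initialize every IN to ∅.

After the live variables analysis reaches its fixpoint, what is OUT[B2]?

Answer: {a, b, c, e, f}

Working:
Converged values:
  B0: | IN={b} | OUT={b, f}
  B1: | IN={b, f} | OUT={b, c, f}
  B2: | IN={b, c, f} | OUT={a, b, c, e, f}
  B3: | IN={a, b, c, e, f} | OUT={a, b, c, e, f}
  B4: | IN={a, b, c, e, f} | OUT={a, b, c, f}
  B5: | IN={a, b, c, f} | OUT={a, b, c, d, f}
  B6: | IN={a, b} | OUT={a, c, d}
  B7: | IN={a, c, d} | OUT={a, c, d, f}
  B8: | IN={a, c, d, f} | OUT={}
  B9: | IN={} | OUT={}

Merge at B2: OUT[B2] = IN[B3] = {a, b, c, e, f}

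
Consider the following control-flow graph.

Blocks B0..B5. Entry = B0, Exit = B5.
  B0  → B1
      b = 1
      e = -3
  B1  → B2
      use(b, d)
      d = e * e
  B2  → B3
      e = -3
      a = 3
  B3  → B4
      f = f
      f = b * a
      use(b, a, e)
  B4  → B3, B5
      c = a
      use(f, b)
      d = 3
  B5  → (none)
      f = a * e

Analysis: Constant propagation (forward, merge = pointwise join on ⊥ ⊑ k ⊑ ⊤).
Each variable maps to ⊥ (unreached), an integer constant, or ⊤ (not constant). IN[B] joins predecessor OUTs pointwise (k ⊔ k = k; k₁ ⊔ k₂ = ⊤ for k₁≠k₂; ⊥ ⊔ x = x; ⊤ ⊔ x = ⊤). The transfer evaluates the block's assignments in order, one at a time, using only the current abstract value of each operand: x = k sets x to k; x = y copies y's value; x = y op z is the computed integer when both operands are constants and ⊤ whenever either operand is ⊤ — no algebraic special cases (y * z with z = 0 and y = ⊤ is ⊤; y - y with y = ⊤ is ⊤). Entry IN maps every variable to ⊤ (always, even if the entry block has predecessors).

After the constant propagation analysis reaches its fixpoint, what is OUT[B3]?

Answer: {a: 3, b: 1, c: ⊤, d: ⊤, e: -3, f: 3}

Derivation:
Converged values:
  B0:  IN=(all ⊤)  OUT={b:1, e:-3; rest ⊤}
  B1:  IN={b:1, e:-3; rest ⊤}  OUT={b:1, d:9, e:-3; rest ⊤}
  B2:  IN={b:1, d:9, e:-3; rest ⊤}  OUT={a:3, b:1, d:9, e:-3; rest ⊤}
  B3:  IN={a:3, b:1, e:-3; rest ⊤}  OUT={a:3, b:1, e:-3, f:3; rest ⊤}
  B4:  IN={a:3, b:1, e:-3, f:3; rest ⊤}  OUT={a:3, b:1, c:3, d:3, e:-3, f:3; rest ⊤}
  B5:  IN={a:3, b:1, c:3, d:3, e:-3, f:3; rest ⊤}  OUT={a:3, b:1, c:3, d:3, e:-3, f:-9; rest ⊤}

Merge at B3: IN[B3] = OUT[B2] ⊔ OUT[B4] = {a: 3, b: 1, c: ⊤, d: ⊤, e: -3, f: ⊤}
Applying B3's transfer function to that IN value gives OUT[B3] (row B3 above).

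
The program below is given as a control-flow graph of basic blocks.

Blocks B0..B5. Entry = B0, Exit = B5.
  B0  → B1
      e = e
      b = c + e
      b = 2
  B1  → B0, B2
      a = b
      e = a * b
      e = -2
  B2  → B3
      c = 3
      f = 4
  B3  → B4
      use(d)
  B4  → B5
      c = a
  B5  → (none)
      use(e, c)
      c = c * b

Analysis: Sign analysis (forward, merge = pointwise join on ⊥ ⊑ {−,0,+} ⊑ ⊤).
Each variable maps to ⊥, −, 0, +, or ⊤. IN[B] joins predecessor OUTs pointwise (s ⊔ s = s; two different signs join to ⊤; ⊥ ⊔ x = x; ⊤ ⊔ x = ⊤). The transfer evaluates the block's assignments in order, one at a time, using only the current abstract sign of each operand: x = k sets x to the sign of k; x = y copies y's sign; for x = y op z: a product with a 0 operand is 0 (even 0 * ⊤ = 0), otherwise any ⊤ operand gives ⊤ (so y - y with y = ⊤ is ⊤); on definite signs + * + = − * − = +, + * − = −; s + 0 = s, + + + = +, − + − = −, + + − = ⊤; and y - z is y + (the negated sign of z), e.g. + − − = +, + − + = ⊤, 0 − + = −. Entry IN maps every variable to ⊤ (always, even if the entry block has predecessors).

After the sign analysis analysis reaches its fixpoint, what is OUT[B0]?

Answer: {a: ⊤, b: +, c: ⊤, d: ⊤, e: ⊤, f: ⊤}

Trace:
Per-block solution:
  B0:   IN=(all ⊤)   OUT={b:+; rest ⊤}
  B1:   IN={b:+; rest ⊤}   OUT={a:+, b:+, e:-; rest ⊤}
  B2:   IN={a:+, b:+, e:-; rest ⊤}   OUT={a:+, b:+, c:+, e:-, f:+; rest ⊤}
  B3:   IN={a:+, b:+, c:+, e:-, f:+; rest ⊤}   OUT={a:+, b:+, c:+, e:-, f:+; rest ⊤}
  B4:   IN={a:+, b:+, c:+, e:-, f:+; rest ⊤}   OUT={a:+, b:+, c:+, e:-, f:+; rest ⊤}
  B5:   IN={a:+, b:+, c:+, e:-, f:+; rest ⊤}   OUT={a:+, b:+, c:+, e:-, f:+; rest ⊤}

Merge at B0 (entry node, so the boundary value (all ⊤) is joined with the incoming edge(s)): IN[B0] = (all ⊤) ⊔ OUT[B1] = {a: ⊤, b: ⊤, c: ⊤, d: ⊤, e: ⊤, f: ⊤}
Applying B0's transfer function to that IN value gives OUT[B0] (row B0 above).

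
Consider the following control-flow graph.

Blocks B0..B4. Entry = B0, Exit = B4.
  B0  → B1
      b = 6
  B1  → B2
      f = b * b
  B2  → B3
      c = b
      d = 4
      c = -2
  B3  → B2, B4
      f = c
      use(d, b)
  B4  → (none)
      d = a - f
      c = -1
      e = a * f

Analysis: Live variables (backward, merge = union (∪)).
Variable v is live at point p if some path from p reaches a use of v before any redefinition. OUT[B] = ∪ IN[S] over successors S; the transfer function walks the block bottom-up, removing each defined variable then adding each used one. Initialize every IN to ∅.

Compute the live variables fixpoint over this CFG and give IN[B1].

Answer: {a, b}

Working:
Fixpoint table:
  B0: | IN={a} | OUT={a, b}
  B1: | IN={a, b} | OUT={a, b}
  B2: | IN={a, b} | OUT={a, b, c, d}
  B3: | IN={a, b, c, d} | OUT={a, b, f}
  B4: | IN={a, f} | OUT={}

Merge at B1: OUT[B1] = IN[B2] = {a, b}
Applying B1's transfer function to that OUT value gives IN[B1] (row B1 above).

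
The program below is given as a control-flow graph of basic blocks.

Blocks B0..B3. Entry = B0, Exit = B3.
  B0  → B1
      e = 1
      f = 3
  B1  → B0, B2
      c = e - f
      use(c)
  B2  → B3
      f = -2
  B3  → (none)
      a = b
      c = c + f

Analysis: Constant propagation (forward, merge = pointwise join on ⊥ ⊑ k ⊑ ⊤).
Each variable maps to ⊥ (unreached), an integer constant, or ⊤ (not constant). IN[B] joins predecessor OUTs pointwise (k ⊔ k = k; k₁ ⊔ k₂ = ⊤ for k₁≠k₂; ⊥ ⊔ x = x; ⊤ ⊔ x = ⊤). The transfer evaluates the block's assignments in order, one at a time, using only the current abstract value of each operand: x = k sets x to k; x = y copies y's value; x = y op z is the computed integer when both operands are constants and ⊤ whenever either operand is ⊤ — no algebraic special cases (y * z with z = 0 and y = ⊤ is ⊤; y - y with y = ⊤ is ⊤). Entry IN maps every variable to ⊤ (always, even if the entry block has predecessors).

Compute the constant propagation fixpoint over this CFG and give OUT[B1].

Answer: {a: ⊤, b: ⊤, c: -2, d: ⊤, e: 1, f: 3}

Working:
Per-block solution:
  B0:   IN=(all ⊤)   OUT={e:1, f:3; rest ⊤}
  B1:   IN={e:1, f:3; rest ⊤}   OUT={c:-2, e:1, f:3; rest ⊤}
  B2:   IN={c:-2, e:1, f:3; rest ⊤}   OUT={c:-2, e:1, f:-2; rest ⊤}
  B3:   IN={c:-2, e:1, f:-2; rest ⊤}   OUT={c:-4, e:1, f:-2; rest ⊤}

Merge at B1: IN[B1] = OUT[B0] = {a: ⊤, b: ⊤, c: ⊤, d: ⊤, e: 1, f: 3}
Applying B1's transfer function to that IN value gives OUT[B1] (row B1 above).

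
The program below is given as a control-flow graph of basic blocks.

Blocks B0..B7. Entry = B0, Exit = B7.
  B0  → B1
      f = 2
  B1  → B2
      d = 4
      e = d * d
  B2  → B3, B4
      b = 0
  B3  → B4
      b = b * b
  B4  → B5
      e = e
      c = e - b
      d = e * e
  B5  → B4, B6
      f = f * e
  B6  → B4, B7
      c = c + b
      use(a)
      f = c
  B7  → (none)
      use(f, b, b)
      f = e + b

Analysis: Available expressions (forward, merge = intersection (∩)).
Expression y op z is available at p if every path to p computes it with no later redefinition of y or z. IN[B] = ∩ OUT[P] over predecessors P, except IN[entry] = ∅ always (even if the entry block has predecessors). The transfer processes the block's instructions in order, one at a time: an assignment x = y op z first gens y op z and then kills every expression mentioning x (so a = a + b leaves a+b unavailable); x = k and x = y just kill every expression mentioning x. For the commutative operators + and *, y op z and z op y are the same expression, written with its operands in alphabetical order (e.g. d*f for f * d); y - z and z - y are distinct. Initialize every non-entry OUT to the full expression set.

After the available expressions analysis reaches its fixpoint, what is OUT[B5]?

Answer: {e*e, e-b}

Derivation:
Per-block solution:
  B0:   IN={}   OUT={}
  B1:   IN={}   OUT={d*d}
  B2:   IN={d*d}   OUT={d*d}
  B3:   IN={d*d}   OUT={d*d}
  B4:   IN={}   OUT={e*e, e-b}
  B5:   IN={e*e, e-b}   OUT={e*e, e-b}
  B6:   IN={e*e, e-b}   OUT={e*e, e-b}
  B7:   IN={e*e, e-b}   OUT={b+e, e*e, e-b}

Merge at B5: IN[B5] = OUT[B4] = {e*e, e-b}
Applying B5's transfer function to that IN value gives OUT[B5] (row B5 above).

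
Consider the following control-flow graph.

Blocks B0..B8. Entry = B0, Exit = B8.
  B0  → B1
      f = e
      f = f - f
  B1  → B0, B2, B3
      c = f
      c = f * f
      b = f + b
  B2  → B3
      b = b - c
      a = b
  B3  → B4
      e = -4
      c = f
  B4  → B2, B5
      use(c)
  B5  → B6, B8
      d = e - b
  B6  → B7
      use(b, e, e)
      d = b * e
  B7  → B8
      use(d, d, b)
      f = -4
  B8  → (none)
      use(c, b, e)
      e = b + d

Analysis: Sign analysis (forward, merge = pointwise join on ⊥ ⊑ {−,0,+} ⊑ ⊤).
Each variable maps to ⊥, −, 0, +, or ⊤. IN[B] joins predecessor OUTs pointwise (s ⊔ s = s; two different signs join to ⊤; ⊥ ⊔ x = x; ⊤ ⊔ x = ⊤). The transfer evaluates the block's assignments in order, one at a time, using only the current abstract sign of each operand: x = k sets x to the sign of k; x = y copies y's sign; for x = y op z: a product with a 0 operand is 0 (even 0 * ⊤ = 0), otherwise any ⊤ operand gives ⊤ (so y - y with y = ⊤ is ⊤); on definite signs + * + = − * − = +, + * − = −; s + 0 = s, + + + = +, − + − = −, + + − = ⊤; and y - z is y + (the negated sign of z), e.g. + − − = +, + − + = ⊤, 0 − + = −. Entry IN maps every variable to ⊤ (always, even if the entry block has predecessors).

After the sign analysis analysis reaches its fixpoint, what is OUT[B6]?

Answer: {a: ⊤, b: ⊤, c: ⊤, d: ⊤, e: -, f: ⊤}

Trace:
Converged values:
  B0: | IN=(all ⊤) | OUT=(all ⊤)
  B1: | IN=(all ⊤) | OUT=(all ⊤)
  B2: | IN=(all ⊤) | OUT=(all ⊤)
  B3: | IN=(all ⊤) | OUT={e:-; rest ⊤}
  B4: | IN={e:-; rest ⊤} | OUT={e:-; rest ⊤}
  B5: | IN={e:-; rest ⊤} | OUT={e:-; rest ⊤}
  B6: | IN={e:-; rest ⊤} | OUT={e:-; rest ⊤}
  B7: | IN={e:-; rest ⊤} | OUT={e:-, f:-; rest ⊤}
  B8: | IN={e:-; rest ⊤} | OUT=(all ⊤)

Merge at B6: IN[B6] = OUT[B5] = {a: ⊤, b: ⊤, c: ⊤, d: ⊤, e: -, f: ⊤}
Applying B6's transfer function to that IN value gives OUT[B6] (row B6 above).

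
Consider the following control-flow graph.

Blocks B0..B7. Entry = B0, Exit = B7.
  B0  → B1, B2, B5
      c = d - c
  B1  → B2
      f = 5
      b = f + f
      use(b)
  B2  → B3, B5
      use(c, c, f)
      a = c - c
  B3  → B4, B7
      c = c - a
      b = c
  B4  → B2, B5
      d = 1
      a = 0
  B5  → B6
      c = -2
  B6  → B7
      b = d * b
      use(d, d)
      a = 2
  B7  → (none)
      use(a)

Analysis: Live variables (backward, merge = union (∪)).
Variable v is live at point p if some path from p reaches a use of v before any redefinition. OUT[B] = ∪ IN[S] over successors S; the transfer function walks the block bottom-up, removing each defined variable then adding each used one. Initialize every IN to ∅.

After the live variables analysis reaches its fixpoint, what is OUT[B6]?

Answer: {a}

Derivation:
Fixpoint table:
  B0:  IN={b, c, d, f}  OUT={b, c, d, f}
  B1:  IN={c, d}  OUT={b, c, d, f}
  B2:  IN={b, c, d, f}  OUT={a, b, c, d, f}
  B3:  IN={a, c, f}  OUT={a, b, c, f}
  B4:  IN={b, c, f}  OUT={b, c, d, f}
  B5:  IN={b, d}  OUT={b, d}
  B6:  IN={b, d}  OUT={a}
  B7:  IN={a}  OUT={}

Merge at B6: OUT[B6] = IN[B7] = {a}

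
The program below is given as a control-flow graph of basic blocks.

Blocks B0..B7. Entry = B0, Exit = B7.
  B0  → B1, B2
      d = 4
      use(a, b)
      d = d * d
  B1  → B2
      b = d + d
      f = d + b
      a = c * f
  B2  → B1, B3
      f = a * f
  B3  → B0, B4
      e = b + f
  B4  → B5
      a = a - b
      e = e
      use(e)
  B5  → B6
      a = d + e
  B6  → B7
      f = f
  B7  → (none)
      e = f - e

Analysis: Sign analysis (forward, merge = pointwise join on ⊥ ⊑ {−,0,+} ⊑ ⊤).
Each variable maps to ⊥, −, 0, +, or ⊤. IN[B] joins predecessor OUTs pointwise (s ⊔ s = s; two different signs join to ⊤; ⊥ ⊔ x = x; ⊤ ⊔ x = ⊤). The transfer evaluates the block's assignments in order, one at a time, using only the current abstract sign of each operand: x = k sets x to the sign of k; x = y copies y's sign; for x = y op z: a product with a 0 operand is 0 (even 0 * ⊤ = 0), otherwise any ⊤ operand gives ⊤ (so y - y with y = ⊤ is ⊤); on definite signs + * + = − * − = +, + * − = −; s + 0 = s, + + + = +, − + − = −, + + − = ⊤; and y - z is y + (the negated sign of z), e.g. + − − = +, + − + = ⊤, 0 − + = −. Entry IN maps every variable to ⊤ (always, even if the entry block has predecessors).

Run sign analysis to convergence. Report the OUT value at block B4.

Per-block solution:
  B0:  IN=(all ⊤)  OUT={d:+; rest ⊤}
  B1:  IN={d:+; rest ⊤}  OUT={b:+, d:+, f:+; rest ⊤}
  B2:  IN={d:+; rest ⊤}  OUT={d:+; rest ⊤}
  B3:  IN={d:+; rest ⊤}  OUT={d:+; rest ⊤}
  B4:  IN={d:+; rest ⊤}  OUT={d:+; rest ⊤}
  B5:  IN={d:+; rest ⊤}  OUT={d:+; rest ⊤}
  B6:  IN={d:+; rest ⊤}  OUT={d:+; rest ⊤}
  B7:  IN={d:+; rest ⊤}  OUT={d:+; rest ⊤}

Merge at B4: IN[B4] = OUT[B3] = {a: ⊤, b: ⊤, c: ⊤, d: +, e: ⊤, f: ⊤}
Applying B4's transfer function to that IN value gives OUT[B4] (row B4 above).

Answer: {a: ⊤, b: ⊤, c: ⊤, d: +, e: ⊤, f: ⊤}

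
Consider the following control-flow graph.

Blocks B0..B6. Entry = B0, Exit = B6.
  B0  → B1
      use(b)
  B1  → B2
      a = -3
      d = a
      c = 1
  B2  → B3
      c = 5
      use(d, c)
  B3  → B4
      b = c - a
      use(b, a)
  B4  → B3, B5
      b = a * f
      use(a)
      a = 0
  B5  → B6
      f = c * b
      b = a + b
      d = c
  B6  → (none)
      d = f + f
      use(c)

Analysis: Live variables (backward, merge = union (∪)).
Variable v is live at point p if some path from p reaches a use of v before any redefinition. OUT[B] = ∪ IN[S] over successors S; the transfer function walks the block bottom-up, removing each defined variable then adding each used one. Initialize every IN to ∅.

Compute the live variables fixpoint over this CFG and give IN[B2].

Per-block solution:
  B0: | IN={b, f} | OUT={f}
  B1: | IN={f} | OUT={a, d, f}
  B2: | IN={a, d, f} | OUT={a, c, f}
  B3: | IN={a, c, f} | OUT={a, c, f}
  B4: | IN={a, c, f} | OUT={a, b, c, f}
  B5: | IN={a, b, c} | OUT={c, f}
  B6: | IN={c, f} | OUT={}

Merge at B2: OUT[B2] = IN[B3] = {a, c, f}
Applying B2's transfer function to that OUT value gives IN[B2] (row B2 above).

Answer: {a, d, f}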